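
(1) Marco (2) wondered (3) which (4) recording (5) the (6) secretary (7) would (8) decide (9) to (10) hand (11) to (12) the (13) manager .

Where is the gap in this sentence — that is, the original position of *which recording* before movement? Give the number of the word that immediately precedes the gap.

Underlying clause: The secretary would decide to hand which recording to the manager.
The filler 'which recording' is interpreted as the direct object of 'hand'. Fronting leaves a gap immediately after 'hand':
Marco wondered which recording the secretary would decide to hand ___ to the manager.
'hand' is word 10.

10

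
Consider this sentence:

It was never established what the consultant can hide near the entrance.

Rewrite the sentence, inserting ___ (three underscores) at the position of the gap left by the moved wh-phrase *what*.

It was never established what the consultant can hide ___ near the entrance.

Pre-movement form: The consultant can hide what near the entrance.
The filler 'what' is interpreted as the direct object of 'hide'. The gap is right after 'hide'.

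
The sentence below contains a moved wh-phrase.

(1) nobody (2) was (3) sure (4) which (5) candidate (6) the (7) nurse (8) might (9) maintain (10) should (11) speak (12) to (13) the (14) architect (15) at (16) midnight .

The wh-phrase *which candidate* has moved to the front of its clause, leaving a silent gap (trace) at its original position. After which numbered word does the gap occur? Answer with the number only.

Pre-movement form: The nurse might maintain which candidate should speak to the architect at midnight.
The filler 'which candidate' is interpreted as the subject of the clause embedded under 'maintain'. It moves to the left edge, and the trace sits right after 'maintain':
Nobody was sure which candidate the nurse might maintain ___ should speak to the architect at midnight.
'maintain' is word 9.

9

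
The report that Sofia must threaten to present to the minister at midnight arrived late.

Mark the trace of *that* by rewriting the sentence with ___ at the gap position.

'that' functions as the direct object of 'present'. The gap is right after 'present'.

The report that Sofia must threaten to present ___ to the minister at midnight arrived late.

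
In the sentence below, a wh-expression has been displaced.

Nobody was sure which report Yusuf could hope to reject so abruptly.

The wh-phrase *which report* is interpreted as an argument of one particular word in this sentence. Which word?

reject

Before movement: Yusuf could hope to reject which report so abruptly.
'which report' is the direct object of 'reject'. It moves to the left edge, and the trace sits right after 'reject':
Nobody was sure which report Yusuf could hope to reject ___ so abruptly.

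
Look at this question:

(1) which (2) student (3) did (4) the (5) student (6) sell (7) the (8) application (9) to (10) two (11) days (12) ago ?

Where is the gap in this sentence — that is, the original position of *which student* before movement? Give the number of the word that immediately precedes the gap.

9

Before movement: The student did sell the application to which student two days ago.
The filler 'which student' is interpreted as the object of the preposition 'to' (recipient of 'sell'). Wh-movement fronts it, leaving a gap right after 'to':
Which student did the student sell the application to ___ two days ago?
'to' is word 9.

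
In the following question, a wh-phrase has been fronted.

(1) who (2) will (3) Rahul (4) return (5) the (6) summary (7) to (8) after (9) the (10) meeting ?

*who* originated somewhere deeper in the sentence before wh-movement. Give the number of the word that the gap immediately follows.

Before movement: Rahul will return the summary to who after the meeting.
'who' is the object of the preposition 'to' (recipient of 'return'). It moves to the left edge, and the trace sits right after 'to':
Who will Rahul return the summary to ___ after the meeting?
'to' is word 7.

7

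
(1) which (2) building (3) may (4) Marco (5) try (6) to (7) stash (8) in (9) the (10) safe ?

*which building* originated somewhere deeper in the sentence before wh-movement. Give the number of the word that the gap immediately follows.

Pre-movement form: Marco may try to stash which building in the safe.
The filler 'which building' is interpreted as the direct object of 'stash'. Wh-movement fronts it, leaving a gap right after 'stash':
Which building may Marco try to stash ___ in the safe?
'stash' is word 7.

7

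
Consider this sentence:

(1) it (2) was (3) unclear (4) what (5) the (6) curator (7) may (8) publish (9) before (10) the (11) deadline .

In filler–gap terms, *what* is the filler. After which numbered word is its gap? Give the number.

8

Pre-movement form: The curator may publish what before the deadline.
The filler 'what' is interpreted as the direct object of 'publish'. It moves to the left edge, and the trace sits right after 'publish':
It was unclear what the curator may publish ___ before the deadline.
'publish' is word 8.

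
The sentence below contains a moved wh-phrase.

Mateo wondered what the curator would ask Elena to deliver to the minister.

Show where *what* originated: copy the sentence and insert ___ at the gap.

Mateo wondered what the curator would ask Elena to deliver ___ to the minister.

Before movement: The curator would ask Elena to deliver what to the minister.
'what' functions as the direct object of 'deliver'. The gap is right after 'deliver'.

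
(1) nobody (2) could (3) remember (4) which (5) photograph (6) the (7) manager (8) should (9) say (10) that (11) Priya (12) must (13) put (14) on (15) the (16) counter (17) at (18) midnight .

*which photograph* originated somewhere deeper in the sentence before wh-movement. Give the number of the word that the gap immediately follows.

In situ: The manager should say that Priya must put which photograph on the counter at midnight.
The filler 'which photograph' is interpreted as the direct object of 'put'. It moves to the left edge, and the trace sits right after 'put':
Nobody could remember which photograph the manager should say that Priya must put ___ on the counter at midnight.
'put' is word 13.

13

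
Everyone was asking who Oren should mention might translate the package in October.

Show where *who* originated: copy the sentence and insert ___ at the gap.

Before movement: Oren should mention who might translate the package in October.
'who' functions as the subject of the clause embedded under 'mention'. The gap is right after 'mention'.

Everyone was asking who Oren should mention ___ might translate the package in October.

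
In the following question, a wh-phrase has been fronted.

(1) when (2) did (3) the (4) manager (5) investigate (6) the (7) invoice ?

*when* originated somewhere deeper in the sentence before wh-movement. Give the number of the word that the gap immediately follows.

7

Before movement: The manager did investigate the invoice when.
'when' functions as the temporal adjunct. It moves to the left edge, and the trace sits right after 'invoice':
When did the manager investigate the invoice ___?
'invoice' is word 7.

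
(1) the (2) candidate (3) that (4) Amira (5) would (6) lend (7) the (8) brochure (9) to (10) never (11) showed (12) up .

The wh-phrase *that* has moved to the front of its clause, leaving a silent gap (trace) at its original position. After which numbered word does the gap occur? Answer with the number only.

9

The filler 'that' is interpreted as the object of the preposition 'to' (recipient of 'lend'). Wh-movement fronts it, leaving a gap right after 'to':
The candidate that Amira would lend the brochure to ___ never showed up.
'to' is word 9.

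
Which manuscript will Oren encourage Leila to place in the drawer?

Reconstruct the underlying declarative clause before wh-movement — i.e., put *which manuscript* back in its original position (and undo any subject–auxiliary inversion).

Oren will encourage Leila to place which manuscript in the drawer.

'which manuscript' functions as the direct object of 'place'. It moves to the left edge, and the trace sits right after 'place':
Which manuscript will Oren encourage Leila to place ___ in the drawer?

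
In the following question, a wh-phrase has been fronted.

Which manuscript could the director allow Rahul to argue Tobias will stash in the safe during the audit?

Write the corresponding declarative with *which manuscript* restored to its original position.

'which manuscript' is the direct object of 'stash'. Wh-movement fronts it, leaving a gap right after 'stash':
Which manuscript could the director allow Rahul to argue Tobias will stash ___ in the safe during the audit?

The director could allow Rahul to argue Tobias will stash which manuscript in the safe during the audit.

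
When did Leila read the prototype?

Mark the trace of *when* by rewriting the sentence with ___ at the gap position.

Underlying clause: Leila did read the prototype when.
The filler 'when' is interpreted as the temporal adjunct. The gap is right after 'prototype'.

When did Leila read the prototype ___?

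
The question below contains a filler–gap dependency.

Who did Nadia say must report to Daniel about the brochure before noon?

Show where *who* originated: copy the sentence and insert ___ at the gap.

Before movement: Nadia did say who must report to Daniel about the brochure before noon.
'who' functions as the subject of the clause embedded under 'say'. The gap is right after 'say'.

Who did Nadia say ___ must report to Daniel about the brochure before noon?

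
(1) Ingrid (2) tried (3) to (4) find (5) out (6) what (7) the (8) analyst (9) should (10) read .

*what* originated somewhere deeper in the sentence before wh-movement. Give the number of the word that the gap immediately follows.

10

Underlying clause: The analyst should read what.
'what' is the direct object of 'read'. It moves to the left edge, and the trace sits right after 'read':
Ingrid tried to find out what the analyst should read ___.
'read' is word 10.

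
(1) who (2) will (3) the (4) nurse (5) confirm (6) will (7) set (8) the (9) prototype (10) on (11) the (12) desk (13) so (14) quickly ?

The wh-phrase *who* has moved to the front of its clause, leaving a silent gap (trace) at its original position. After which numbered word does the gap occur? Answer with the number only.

In situ: The nurse will confirm who will set the prototype on the desk so quickly.
'who' is the subject of the clause embedded under 'confirm'. It moves to the left edge, and the trace sits right after 'confirm':
Who will the nurse confirm ___ will set the prototype on the desk so quickly?
'confirm' is word 5.

5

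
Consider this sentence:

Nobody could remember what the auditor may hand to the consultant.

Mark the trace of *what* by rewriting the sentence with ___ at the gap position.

Before movement: The auditor may hand what to the consultant.
'what' is the direct object of 'hand'. The gap is right after 'hand'.

Nobody could remember what the auditor may hand ___ to the consultant.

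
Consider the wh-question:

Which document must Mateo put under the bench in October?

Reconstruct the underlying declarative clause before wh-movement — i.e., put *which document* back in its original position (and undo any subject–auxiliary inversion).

'which document' functions as the direct object of 'put'. Fronting leaves a gap immediately after 'put':
Which document must Mateo put ___ under the bench in October?

Mateo must put which document under the bench in October.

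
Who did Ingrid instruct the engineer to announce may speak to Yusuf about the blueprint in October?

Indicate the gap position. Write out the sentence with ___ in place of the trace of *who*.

Who did Ingrid instruct the engineer to announce ___ may speak to Yusuf about the blueprint in October?

Pre-movement form: Ingrid did instruct the engineer to announce who may speak to Yusuf about the blueprint in October.
'who' functions as the subject of the clause embedded under 'announce'. The gap is right after 'announce'.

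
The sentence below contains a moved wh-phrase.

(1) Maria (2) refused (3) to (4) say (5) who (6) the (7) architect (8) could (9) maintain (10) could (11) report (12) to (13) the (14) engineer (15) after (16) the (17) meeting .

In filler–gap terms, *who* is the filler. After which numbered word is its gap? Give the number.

9

Before movement: The architect could maintain who could report to the engineer after the meeting.
The filler 'who' is interpreted as the subject of the clause embedded under 'maintain'. Fronting leaves a gap immediately after 'maintain':
Maria refused to say who the architect could maintain ___ could report to the engineer after the meeting.
'maintain' is word 9.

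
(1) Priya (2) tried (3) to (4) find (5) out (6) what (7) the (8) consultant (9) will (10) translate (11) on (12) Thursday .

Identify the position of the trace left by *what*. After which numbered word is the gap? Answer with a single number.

10

Before movement: The consultant will translate what on Thursday.
'what' functions as the direct object of 'translate'. Fronting leaves a gap immediately after 'translate':
Priya tried to find out what the consultant will translate ___ on Thursday.
'translate' is word 10.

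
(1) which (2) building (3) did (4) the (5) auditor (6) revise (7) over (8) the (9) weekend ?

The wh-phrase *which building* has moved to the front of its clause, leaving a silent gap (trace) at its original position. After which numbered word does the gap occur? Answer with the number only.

Underlying clause: The auditor did revise which building over the weekend.
'which building' functions as the direct object of 'revise'. Wh-movement fronts it, leaving a gap right after 'revise':
Which building did the auditor revise ___ over the weekend?
'revise' is word 6.

6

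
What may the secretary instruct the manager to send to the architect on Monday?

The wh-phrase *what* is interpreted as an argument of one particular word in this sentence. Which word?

Underlying clause: The secretary may instruct the manager to send what to the architect on Monday.
The filler 'what' is interpreted as the direct object of 'send'. Fronting leaves a gap immediately after 'send':
What may the secretary instruct the manager to send ___ to the architect on Monday?

send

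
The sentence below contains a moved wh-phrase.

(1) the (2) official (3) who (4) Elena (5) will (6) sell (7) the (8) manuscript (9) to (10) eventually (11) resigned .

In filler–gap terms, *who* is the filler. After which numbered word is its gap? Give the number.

9

'who' functions as the object of the preposition 'to' (recipient of 'sell'). Fronting leaves a gap immediately after 'to':
The official who Elena will sell the manuscript to ___ eventually resigned.
'to' is word 9.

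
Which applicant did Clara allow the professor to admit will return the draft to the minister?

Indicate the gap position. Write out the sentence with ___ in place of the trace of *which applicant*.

Which applicant did Clara allow the professor to admit ___ will return the draft to the minister?

Underlying clause: Clara did allow the professor to admit which applicant will return the draft to the minister.
The filler 'which applicant' is interpreted as the subject of the clause embedded under 'admit'. The gap is right after 'admit'.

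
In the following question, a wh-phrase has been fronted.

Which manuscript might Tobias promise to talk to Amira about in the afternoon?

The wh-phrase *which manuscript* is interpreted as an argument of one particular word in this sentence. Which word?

about

Pre-movement form: Tobias might promise to talk to Amira about which manuscript in the afternoon.
'which manuscript' is the object of the preposition 'about'. Fronting leaves a gap immediately after 'about':
Which manuscript might Tobias promise to talk to Amira about ___ in the afternoon?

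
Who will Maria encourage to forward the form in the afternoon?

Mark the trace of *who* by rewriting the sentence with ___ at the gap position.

Underlying clause: Maria will encourage who to forward the form in the afternoon.
The filler 'who' is interpreted as the direct object of 'encourage'. The gap is right after 'encourage'.

Who will Maria encourage ___ to forward the form in the afternoon?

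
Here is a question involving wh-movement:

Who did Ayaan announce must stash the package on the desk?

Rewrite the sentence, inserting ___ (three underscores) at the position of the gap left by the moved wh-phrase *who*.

Who did Ayaan announce ___ must stash the package on the desk?

Underlying clause: Ayaan did announce who must stash the package on the desk.
'who' functions as the subject of the clause embedded under 'announce'. The gap is right after 'announce'.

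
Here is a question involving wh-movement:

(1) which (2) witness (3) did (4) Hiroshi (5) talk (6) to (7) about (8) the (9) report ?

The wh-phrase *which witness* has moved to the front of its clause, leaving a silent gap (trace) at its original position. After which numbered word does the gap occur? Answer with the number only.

6

Before movement: Hiroshi did talk to which witness about the report.
'which witness' is the object of the preposition 'to'. It moves to the left edge, and the trace sits right after 'to':
Which witness did Hiroshi talk to ___ about the report?
'to' is word 6.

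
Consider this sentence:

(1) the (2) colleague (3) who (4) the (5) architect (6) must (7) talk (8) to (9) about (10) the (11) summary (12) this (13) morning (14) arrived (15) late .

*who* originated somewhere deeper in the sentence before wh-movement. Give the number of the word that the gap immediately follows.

8

The filler 'who' is interpreted as the object of the preposition 'to'. Wh-movement fronts it, leaving a gap right after 'to':
The colleague who the architect must talk to ___ about the summary this morning arrived late.
'to' is word 8.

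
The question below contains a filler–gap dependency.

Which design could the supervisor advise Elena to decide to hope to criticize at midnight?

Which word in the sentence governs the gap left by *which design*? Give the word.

criticize

Before movement: The supervisor could advise Elena to decide to hope to criticize which design at midnight.
'which design' is the direct object of 'criticize'. Wh-movement fronts it, leaving a gap right after 'criticize':
Which design could the supervisor advise Elena to decide to hope to criticize ___ at midnight?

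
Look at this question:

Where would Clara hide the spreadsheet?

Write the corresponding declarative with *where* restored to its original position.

Clara would hide the spreadsheet where.

'where' is the locative complement of 'hide'. Wh-movement fronts it, leaving a gap right after 'spreadsheet':
Where would Clara hide the spreadsheet ___?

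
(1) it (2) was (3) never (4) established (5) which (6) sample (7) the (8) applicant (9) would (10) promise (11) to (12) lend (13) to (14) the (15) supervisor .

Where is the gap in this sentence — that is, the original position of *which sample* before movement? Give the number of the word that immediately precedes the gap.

12

Before movement: The applicant would promise to lend which sample to the supervisor.
The filler 'which sample' is interpreted as the direct object of 'lend'. Wh-movement fronts it, leaving a gap right after 'lend':
It was never established which sample the applicant would promise to lend ___ to the supervisor.
'lend' is word 12.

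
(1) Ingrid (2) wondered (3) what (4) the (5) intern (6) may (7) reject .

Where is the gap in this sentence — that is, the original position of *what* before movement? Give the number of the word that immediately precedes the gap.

In situ: The intern may reject what.
'what' is the direct object of 'reject'. Wh-movement fronts it, leaving a gap right after 'reject':
Ingrid wondered what the intern may reject ___.
'reject' is word 7.

7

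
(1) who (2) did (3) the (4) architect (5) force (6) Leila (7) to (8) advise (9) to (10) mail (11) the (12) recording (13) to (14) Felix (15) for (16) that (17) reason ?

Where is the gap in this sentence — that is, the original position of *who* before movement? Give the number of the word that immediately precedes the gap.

Underlying clause: The architect did force Leila to advise who to mail the recording to Felix for that reason.
'who' is the direct object of 'advise'. Wh-movement fronts it, leaving a gap right after 'advise':
Who did the architect force Leila to advise ___ to mail the recording to Felix for that reason?
'advise' is word 8.

8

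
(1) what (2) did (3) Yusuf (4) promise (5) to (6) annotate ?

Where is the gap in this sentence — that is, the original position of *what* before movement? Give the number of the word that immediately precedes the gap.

6

In situ: Yusuf did promise to annotate what.
'what' is the direct object of 'annotate'. Wh-movement fronts it, leaving a gap right after 'annotate':
What did Yusuf promise to annotate ___?
'annotate' is word 6.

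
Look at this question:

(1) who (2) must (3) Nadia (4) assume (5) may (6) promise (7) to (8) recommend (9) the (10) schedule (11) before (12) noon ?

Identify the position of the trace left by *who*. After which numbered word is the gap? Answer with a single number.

Pre-movement form: Nadia must assume who may promise to recommend the schedule before noon.
The filler 'who' is interpreted as the subject of the clause embedded under 'assume'. Wh-movement fronts it, leaving a gap right after 'assume':
Who must Nadia assume ___ may promise to recommend the schedule before noon?
'assume' is word 4.

4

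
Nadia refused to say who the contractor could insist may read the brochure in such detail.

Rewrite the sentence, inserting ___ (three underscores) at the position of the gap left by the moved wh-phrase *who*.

Nadia refused to say who the contractor could insist ___ may read the brochure in such detail.

Pre-movement form: The contractor could insist who may read the brochure in such detail.
'who' is the subject of the clause embedded under 'insist'. The gap is right after 'insist'.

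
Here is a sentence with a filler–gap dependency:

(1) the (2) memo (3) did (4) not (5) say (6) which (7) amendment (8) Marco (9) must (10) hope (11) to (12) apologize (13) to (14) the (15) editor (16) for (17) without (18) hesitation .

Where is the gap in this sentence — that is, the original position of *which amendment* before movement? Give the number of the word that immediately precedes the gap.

16

Pre-movement form: Marco must hope to apologize to the editor for which amendment without hesitation.
'which amendment' is the object of the preposition 'for'. Fronting leaves a gap immediately after 'for':
The memo did not say which amendment Marco must hope to apologize to the editor for ___ without hesitation.
'for' is word 16.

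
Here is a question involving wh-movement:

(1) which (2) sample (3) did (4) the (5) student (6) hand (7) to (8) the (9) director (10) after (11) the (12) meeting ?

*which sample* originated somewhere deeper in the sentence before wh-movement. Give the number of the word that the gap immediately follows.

6

Before movement: The student did hand which sample to the director after the meeting.
The filler 'which sample' is interpreted as the direct object of 'hand'. Wh-movement fronts it, leaving a gap right after 'hand':
Which sample did the student hand ___ to the director after the meeting?
'hand' is word 6.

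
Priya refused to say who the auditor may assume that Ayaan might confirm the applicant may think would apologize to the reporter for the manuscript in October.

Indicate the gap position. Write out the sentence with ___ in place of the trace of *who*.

Priya refused to say who the auditor may assume that Ayaan might confirm the applicant may think ___ would apologize to the reporter for the manuscript in October.

Pre-movement form: The auditor may assume that Ayaan might confirm the applicant may think who would apologize to the reporter for the manuscript in October.
'who' is the subject of the clause embedded under 'think'. The gap is right after 'think'.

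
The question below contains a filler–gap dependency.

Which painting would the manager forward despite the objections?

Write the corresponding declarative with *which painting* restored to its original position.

The manager would forward which painting despite the objections.

'which painting' is the direct object of 'forward'. It moves to the left edge, and the trace sits right after 'forward':
Which painting would the manager forward ___ despite the objections?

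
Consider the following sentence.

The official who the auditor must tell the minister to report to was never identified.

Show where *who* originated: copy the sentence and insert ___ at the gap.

The filler 'who' is interpreted as the object of the preposition 'to'. The gap is right after 'to'.

The official who the auditor must tell the minister to report to ___ was never identified.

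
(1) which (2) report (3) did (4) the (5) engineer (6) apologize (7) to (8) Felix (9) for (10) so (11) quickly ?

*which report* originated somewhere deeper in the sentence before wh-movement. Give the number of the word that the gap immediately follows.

9

Underlying clause: The engineer did apologize to Felix for which report so quickly.
The filler 'which report' is interpreted as the object of the preposition 'for'. It moves to the left edge, and the trace sits right after 'for':
Which report did the engineer apologize to Felix for ___ so quickly?
'for' is word 9.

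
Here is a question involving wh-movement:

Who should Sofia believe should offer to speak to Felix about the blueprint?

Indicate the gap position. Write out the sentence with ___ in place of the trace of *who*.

In situ: Sofia should believe who should offer to speak to Felix about the blueprint.
'who' functions as the subject of the clause embedded under 'believe'. The gap is right after 'believe'.

Who should Sofia believe ___ should offer to speak to Felix about the blueprint?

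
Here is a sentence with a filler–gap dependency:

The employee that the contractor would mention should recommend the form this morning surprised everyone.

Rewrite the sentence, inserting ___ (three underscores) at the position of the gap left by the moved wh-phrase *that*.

'that' is the subject of the clause embedded under 'mention'. The gap is right after 'mention'.

The employee that the contractor would mention ___ should recommend the form this morning surprised everyone.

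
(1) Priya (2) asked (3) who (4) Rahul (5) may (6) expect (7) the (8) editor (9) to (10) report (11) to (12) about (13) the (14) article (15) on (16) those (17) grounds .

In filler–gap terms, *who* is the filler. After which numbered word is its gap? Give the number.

11

Pre-movement form: Rahul may expect the editor to report to who about the article on those grounds.
'who' is the object of the preposition 'to'. Wh-movement fronts it, leaving a gap right after 'to':
Priya asked who Rahul may expect the editor to report to ___ about the article on those grounds.
'to' is word 11.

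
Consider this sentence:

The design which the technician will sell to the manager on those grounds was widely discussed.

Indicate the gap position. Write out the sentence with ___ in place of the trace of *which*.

The design which the technician will sell ___ to the manager on those grounds was widely discussed.

'which' is the direct object of 'sell'. The gap is right after 'sell'.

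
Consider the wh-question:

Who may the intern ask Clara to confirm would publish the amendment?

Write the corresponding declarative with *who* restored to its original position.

The intern may ask Clara to confirm who would publish the amendment.

'who' functions as the subject of the clause embedded under 'confirm'. It moves to the left edge, and the trace sits right after 'confirm':
Who may the intern ask Clara to confirm ___ would publish the amendment?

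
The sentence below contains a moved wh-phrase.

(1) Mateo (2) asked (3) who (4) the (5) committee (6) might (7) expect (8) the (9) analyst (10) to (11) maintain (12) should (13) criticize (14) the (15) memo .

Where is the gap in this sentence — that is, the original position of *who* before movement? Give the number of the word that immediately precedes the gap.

In situ: The committee might expect the analyst to maintain who should criticize the memo.
The filler 'who' is interpreted as the subject of the clause embedded under 'maintain'. It moves to the left edge, and the trace sits right after 'maintain':
Mateo asked who the committee might expect the analyst to maintain ___ should criticize the memo.
'maintain' is word 11.

11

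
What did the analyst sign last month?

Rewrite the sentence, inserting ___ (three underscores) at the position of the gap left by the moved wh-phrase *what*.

Pre-movement form: The analyst did sign what last month.
'what' functions as the direct object of 'sign'. The gap is right after 'sign'.

What did the analyst sign ___ last month?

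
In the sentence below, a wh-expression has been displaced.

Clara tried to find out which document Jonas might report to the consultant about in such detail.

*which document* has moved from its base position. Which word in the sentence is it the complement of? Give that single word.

Before movement: Jonas might report to the consultant about which document in such detail.
'which document' functions as the object of the preposition 'about'. Wh-movement fronts it, leaving a gap right after 'about':
Clara tried to find out which document Jonas might report to the consultant about ___ in such detail.

about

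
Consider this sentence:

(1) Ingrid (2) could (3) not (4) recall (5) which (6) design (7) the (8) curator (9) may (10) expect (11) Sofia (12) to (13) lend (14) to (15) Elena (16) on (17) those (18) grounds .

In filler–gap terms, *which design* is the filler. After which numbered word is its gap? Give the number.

13

Pre-movement form: The curator may expect Sofia to lend which design to Elena on those grounds.
The filler 'which design' is interpreted as the direct object of 'lend'. Fronting leaves a gap immediately after 'lend':
Ingrid could not recall which design the curator may expect Sofia to lend ___ to Elena on those grounds.
'lend' is word 13.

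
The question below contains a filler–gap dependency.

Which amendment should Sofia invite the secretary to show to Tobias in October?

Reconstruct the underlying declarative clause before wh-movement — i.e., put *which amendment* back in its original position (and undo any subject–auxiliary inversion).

Sofia should invite the secretary to show which amendment to Tobias in October.

'which amendment' functions as the direct object of 'show'. Wh-movement fronts it, leaving a gap right after 'show':
Which amendment should Sofia invite the secretary to show ___ to Tobias in October?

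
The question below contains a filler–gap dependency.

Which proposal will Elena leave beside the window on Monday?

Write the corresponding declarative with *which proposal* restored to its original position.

'which proposal' functions as the direct object of 'leave'. Wh-movement fronts it, leaving a gap right after 'leave':
Which proposal will Elena leave ___ beside the window on Monday?

Elena will leave which proposal beside the window on Monday.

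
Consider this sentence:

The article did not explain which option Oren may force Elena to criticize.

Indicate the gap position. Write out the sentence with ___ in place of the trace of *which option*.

Before movement: Oren may force Elena to criticize which option.
'which option' is the direct object of 'criticize'. The gap is right after 'criticize'.

The article did not explain which option Oren may force Elena to criticize ___.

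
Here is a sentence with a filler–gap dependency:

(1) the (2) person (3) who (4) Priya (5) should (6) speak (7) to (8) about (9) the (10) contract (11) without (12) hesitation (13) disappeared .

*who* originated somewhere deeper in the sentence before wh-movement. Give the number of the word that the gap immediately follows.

7

The filler 'who' is interpreted as the object of the preposition 'to'. Wh-movement fronts it, leaving a gap right after 'to':
The person who Priya should speak to ___ about the contract without hesitation disappeared.
'to' is word 7.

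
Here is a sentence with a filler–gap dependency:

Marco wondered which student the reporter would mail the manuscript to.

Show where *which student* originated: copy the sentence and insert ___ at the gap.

Underlying clause: The reporter would mail the manuscript to which student.
The filler 'which student' is interpreted as the object of the preposition 'to' (recipient of 'mail'). The gap is right after 'to'.

Marco wondered which student the reporter would mail the manuscript to ___.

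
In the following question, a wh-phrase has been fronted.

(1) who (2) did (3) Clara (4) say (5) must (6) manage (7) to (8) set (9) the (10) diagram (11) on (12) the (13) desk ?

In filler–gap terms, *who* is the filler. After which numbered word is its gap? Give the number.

Underlying clause: Clara did say who must manage to set the diagram on the desk.
The filler 'who' is interpreted as the subject of the clause embedded under 'say'. It moves to the left edge, and the trace sits right after 'say':
Who did Clara say ___ must manage to set the diagram on the desk?
'say' is word 4.

4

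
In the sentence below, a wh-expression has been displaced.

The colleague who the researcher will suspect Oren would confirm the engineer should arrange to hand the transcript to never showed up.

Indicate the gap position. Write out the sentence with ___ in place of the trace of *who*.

'who' functions as the object of the preposition 'to' (recipient of 'hand'). The gap is right after 'to'.

The colleague who the researcher will suspect Oren would confirm the engineer should arrange to hand the transcript to ___ never showed up.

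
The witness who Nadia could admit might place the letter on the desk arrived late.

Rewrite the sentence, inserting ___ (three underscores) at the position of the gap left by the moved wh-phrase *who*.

The filler 'who' is interpreted as the subject of the clause embedded under 'admit'. The gap is right after 'admit'.

The witness who Nadia could admit ___ might place the letter on the desk arrived late.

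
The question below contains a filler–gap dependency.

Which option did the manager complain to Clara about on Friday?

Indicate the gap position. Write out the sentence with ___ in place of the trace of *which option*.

Pre-movement form: The manager did complain to Clara about which option on Friday.
'which option' functions as the object of the preposition 'about'. The gap is right after 'about'.

Which option did the manager complain to Clara about ___ on Friday?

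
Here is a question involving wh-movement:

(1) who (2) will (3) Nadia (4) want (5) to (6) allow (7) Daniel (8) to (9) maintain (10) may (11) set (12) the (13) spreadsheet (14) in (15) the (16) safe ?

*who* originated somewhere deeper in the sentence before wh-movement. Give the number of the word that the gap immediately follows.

9

In situ: Nadia will want to allow Daniel to maintain who may set the spreadsheet in the safe.
The filler 'who' is interpreted as the subject of the clause embedded under 'maintain'. Wh-movement fronts it, leaving a gap right after 'maintain':
Who will Nadia want to allow Daniel to maintain ___ may set the spreadsheet in the safe?
'maintain' is word 9.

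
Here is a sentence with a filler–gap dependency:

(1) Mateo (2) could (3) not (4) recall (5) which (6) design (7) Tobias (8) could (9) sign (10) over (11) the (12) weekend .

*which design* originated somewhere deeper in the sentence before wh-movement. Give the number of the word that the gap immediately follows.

Before movement: Tobias could sign which design over the weekend.
'which design' functions as the direct object of 'sign'. Fronting leaves a gap immediately after 'sign':
Mateo could not recall which design Tobias could sign ___ over the weekend.
'sign' is word 9.

9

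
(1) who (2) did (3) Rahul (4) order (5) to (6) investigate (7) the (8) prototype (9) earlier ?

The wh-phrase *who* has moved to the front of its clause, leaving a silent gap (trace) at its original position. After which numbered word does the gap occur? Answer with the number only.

In situ: Rahul did order who to investigate the prototype earlier.
The filler 'who' is interpreted as the direct object of 'order'. Fronting leaves a gap immediately after 'order':
Who did Rahul order ___ to investigate the prototype earlier?
'order' is word 4.

4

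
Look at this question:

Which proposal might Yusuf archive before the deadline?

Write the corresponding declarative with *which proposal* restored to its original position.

The filler 'which proposal' is interpreted as the direct object of 'archive'. Fronting leaves a gap immediately after 'archive':
Which proposal might Yusuf archive ___ before the deadline?

Yusuf might archive which proposal before the deadline.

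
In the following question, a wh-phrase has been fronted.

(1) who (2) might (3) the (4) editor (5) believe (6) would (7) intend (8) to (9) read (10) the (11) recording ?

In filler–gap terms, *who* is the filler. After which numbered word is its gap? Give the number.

5

Underlying clause: The editor might believe who would intend to read the recording.
'who' is the subject of the clause embedded under 'believe'. It moves to the left edge, and the trace sits right after 'believe':
Who might the editor believe ___ would intend to read the recording?
'believe' is word 5.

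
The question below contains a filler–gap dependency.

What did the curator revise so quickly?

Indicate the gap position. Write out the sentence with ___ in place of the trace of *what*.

What did the curator revise ___ so quickly?

Underlying clause: The curator did revise what so quickly.
The filler 'what' is interpreted as the direct object of 'revise'. The gap is right after 'revise'.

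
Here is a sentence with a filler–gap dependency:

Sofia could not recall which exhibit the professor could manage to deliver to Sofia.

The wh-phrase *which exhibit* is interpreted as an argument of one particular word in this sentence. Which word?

deliver

Pre-movement form: The professor could manage to deliver which exhibit to Sofia.
'which exhibit' is the direct object of 'deliver'. Fronting leaves a gap immediately after 'deliver':
Sofia could not recall which exhibit the professor could manage to deliver ___ to Sofia.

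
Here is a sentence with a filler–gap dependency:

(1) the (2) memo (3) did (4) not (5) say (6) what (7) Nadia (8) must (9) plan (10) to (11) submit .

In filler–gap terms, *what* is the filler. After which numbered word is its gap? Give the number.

11

Before movement: Nadia must plan to submit what.
'what' is the direct object of 'submit'. Wh-movement fronts it, leaving a gap right after 'submit':
The memo did not say what Nadia must plan to submit ___.
'submit' is word 11.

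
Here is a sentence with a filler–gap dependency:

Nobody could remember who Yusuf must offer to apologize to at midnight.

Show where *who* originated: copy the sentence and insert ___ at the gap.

Nobody could remember who Yusuf must offer to apologize to ___ at midnight.

Before movement: Yusuf must offer to apologize to who at midnight.
'who' functions as the object of the preposition 'to'. The gap is right after 'to'.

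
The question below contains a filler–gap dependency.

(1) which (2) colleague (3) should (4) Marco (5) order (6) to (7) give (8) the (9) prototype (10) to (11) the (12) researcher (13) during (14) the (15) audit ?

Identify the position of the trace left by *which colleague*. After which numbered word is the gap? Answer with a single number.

In situ: Marco should order which colleague to give the prototype to the researcher during the audit.
'which colleague' is the direct object of 'order'. Fronting leaves a gap immediately after 'order':
Which colleague should Marco order ___ to give the prototype to the researcher during the audit?
'order' is word 5.

5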